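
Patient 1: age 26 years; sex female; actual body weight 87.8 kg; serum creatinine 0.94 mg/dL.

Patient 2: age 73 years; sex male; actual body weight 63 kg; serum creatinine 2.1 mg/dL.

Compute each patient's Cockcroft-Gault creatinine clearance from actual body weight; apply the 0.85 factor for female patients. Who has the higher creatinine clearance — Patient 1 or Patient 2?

Patient 1: CrCl = (140 − 26) × 87.8 / (72 × 0.94) × 0.85 = 10009.2 / 67.68 × 0.85 ≈ 125.7 mL/min
Patient 2: CrCl = (140 − 73) × 63 / (72 × 2.1) = 4221.0 / 151.20 ≈ 27.9 mL/min
125.7 vs 27.9 mL/min → Patient 1 is higher.

Patient 1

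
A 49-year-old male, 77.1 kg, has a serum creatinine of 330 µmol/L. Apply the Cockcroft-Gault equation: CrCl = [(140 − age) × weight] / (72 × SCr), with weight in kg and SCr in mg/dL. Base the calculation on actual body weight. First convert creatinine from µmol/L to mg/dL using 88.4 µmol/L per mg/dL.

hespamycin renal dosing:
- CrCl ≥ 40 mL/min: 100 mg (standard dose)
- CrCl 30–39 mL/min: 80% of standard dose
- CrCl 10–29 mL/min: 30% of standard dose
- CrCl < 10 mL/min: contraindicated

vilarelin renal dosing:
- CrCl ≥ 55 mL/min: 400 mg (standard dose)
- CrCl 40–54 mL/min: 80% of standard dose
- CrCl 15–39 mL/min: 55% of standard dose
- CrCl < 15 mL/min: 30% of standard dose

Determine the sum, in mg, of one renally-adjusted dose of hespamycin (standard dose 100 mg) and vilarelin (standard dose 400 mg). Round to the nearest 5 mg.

250 mg

SCr = 330 / 88.4 = 3.733 mg/dL
CrCl = (140 − 49) × 77.1 / (72 × 3.733) = 7016.1 / 268.78 ≈ 26.1 mL/min
CrCl ≈ 26 mL/min.
hespamycin: 10–29 mL/min → 30% of 100 mg = 30 mg.
vilarelin: 15–39 mL/min → 55% of 400 mg = 220 mg.
Total = 30 + 220 = 250 mg.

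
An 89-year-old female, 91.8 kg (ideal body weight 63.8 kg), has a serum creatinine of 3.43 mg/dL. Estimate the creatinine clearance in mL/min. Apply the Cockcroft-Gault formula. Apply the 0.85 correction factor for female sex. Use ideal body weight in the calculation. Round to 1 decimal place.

11.2 mL/min

CrCl = (140 − 89) × 63.8 / (72 × 3.43) × 0.85 = 3253.8 / 246.96 × 0.85 ≈ 11.2 mL/min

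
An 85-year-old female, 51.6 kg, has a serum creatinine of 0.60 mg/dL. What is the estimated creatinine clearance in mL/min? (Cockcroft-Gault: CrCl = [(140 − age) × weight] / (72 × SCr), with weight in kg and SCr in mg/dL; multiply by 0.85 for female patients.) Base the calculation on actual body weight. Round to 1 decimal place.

55.8 mL/min

CrCl = (140 − 85) × 51.6 / (72 × 0.6) × 0.85 = 2838.0 / 43.20 × 0.85 ≈ 55.8 mL/min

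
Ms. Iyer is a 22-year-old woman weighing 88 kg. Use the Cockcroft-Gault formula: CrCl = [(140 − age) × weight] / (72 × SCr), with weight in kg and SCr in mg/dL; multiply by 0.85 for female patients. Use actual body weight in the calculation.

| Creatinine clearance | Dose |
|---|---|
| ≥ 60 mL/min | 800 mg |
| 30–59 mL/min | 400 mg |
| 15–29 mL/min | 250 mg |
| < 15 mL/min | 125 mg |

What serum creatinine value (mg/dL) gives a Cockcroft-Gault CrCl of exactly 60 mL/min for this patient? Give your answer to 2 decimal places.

Standard dose requires CrCl ≥ 60 mL/min.
Set (140 − 22) × 88 × 0.85 / (72 × SCr) = 60
SCr = (140 − 22) × 88 × 0.85 / (72 × 60) = 2.043 mg/dL

2.04 mg/dL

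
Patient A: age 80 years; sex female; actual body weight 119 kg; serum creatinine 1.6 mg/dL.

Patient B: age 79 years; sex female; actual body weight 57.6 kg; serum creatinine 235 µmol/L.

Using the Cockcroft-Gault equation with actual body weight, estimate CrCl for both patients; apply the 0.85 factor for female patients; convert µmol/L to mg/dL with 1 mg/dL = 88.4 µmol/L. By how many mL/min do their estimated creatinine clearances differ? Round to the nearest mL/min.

37 mL/min

Patient A: CrCl = (140 − 80) × 119 / (72 × 1.6) × 0.85 = 7140.0 / 115.20 × 0.85 ≈ 52.7 mL/min
Patient B: SCr = 235 / 88.4 = 2.658 mg/dL
Patient B: CrCl = (140 − 79) × 57.6 / (72 × 2.658) × 0.85 = 3513.6 / 191.38 × 0.85 ≈ 15.6 mL/min
|52.7 − 15.6| = 37.1 mL/min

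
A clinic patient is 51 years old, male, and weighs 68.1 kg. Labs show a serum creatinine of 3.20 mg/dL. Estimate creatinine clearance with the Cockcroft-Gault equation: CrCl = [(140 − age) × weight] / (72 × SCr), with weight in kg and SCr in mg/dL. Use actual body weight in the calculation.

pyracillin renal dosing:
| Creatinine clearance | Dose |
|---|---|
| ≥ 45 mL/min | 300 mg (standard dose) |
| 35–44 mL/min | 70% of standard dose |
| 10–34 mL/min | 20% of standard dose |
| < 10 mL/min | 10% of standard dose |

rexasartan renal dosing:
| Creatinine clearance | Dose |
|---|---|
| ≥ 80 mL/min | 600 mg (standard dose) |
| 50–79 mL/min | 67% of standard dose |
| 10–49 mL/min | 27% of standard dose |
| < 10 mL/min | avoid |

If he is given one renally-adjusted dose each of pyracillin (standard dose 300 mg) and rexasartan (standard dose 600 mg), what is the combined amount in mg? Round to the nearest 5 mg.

220 mg

CrCl = (140 − 51) × 68.1 / (72 × 3.2) = 6060.9 / 230.40 ≈ 26.3 mL/min
CrCl ≈ 26 mL/min.
pyracillin: 10–34 mL/min → 20% of 300 mg = 60 mg.
rexasartan: 10–49 mL/min → 27% of 600 mg = 162 mg.
Total = 60 + 162 = 222 mg.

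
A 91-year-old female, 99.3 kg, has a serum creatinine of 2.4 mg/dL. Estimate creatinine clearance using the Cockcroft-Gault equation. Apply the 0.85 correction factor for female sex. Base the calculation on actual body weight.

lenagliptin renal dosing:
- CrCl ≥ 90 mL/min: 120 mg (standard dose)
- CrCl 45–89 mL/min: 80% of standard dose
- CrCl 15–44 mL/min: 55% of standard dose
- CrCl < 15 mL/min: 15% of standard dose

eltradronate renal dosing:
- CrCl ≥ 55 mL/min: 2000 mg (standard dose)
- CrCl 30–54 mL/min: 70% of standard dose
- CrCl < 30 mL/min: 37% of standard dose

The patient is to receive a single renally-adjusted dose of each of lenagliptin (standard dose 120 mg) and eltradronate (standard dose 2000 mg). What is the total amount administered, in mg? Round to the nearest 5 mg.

805 mg

CrCl = (140 − 91) × 99.3 / (72 × 2.4) × 0.85 = 4865.7 / 172.80 × 0.85 ≈ 23.9 mL/min
CrCl ≈ 24 mL/min.
lenagliptin: 15–44 mL/min → 55% of 120 mg = 66 mg.
eltradronate: < 30 mL/min → 37% of 2000 mg = 740 mg.
Total = 66 + 740 = 806 mg.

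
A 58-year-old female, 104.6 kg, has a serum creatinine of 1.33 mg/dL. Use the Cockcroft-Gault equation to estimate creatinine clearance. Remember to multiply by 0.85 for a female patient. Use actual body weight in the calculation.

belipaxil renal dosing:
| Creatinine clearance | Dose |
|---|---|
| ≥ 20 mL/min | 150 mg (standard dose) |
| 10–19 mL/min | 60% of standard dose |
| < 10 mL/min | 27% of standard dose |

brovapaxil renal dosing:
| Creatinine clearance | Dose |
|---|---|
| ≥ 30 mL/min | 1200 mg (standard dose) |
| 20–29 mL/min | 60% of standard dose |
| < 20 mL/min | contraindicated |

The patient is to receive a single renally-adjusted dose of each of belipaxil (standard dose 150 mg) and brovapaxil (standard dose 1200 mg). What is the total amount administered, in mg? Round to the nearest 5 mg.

1350 mg

CrCl = (140 − 58) × 104.6 / (72 × 1.33) × 0.85 = 8577.2 / 95.76 × 0.85 ≈ 76.1 mL/min
CrCl ≈ 76 mL/min.
belipaxil: ≥ 20 mL/min → 100% of 150 mg = 150 mg.
brovapaxil: ≥ 30 mL/min → 100% of 1200 mg = 1200 mg.
Total = 150 + 1200 = 1350 mg.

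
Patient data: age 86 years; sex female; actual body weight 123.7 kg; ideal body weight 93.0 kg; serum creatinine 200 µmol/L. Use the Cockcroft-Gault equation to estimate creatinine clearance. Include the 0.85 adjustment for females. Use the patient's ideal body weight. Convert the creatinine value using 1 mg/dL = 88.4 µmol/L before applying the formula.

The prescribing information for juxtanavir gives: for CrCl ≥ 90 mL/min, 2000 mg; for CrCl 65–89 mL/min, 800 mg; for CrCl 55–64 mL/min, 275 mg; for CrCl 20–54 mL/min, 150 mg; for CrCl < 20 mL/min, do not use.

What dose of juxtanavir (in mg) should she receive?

150 mg

SCr = 200 / 88.4 = 2.262 mg/dL
CrCl = (140 − 86) × 93 / (72 × 2.262) × 0.85 = 5022.0 / 162.86 × 0.85 ≈ 26.2 mL/min
CrCl ≈ 26 mL/min → bracket 20–54 mL/min.
Dose for this bracket: 150 mg.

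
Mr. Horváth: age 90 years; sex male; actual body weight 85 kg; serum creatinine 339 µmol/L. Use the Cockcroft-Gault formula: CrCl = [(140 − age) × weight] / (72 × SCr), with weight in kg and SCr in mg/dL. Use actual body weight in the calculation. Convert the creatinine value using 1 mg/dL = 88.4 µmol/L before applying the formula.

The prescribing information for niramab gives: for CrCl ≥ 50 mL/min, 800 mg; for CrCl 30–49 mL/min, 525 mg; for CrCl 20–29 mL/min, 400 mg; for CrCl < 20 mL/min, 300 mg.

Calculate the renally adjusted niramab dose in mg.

SCr = 339 / 88.4 = 3.835 mg/dL
CrCl = (140 − 90) × 85 / (72 × 3.835) = 4250.0 / 276.12 ≈ 15.4 mL/min
CrCl ≈ 15 mL/min → bracket < 20 mL/min.
Dose for this bracket: 300 mg.

300 mg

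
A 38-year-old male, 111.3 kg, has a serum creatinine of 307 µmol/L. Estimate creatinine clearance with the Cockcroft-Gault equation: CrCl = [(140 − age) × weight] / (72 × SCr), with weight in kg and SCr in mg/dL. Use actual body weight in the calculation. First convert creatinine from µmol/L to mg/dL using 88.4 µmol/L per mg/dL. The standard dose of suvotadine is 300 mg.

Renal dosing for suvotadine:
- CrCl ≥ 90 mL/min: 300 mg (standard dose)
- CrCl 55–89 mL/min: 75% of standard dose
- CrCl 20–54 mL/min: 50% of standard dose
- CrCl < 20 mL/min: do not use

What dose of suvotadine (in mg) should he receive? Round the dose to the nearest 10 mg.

SCr = 307 / 88.4 = 3.473 mg/dL
CrCl = (140 − 38) × 111.3 / (72 × 3.473) = 11352.6 / 250.06 ≈ 45.4 mL/min
CrCl ≈ 45 mL/min → bracket 20–54 mL/min.
50% of 300 mg = 150 mg

150 mg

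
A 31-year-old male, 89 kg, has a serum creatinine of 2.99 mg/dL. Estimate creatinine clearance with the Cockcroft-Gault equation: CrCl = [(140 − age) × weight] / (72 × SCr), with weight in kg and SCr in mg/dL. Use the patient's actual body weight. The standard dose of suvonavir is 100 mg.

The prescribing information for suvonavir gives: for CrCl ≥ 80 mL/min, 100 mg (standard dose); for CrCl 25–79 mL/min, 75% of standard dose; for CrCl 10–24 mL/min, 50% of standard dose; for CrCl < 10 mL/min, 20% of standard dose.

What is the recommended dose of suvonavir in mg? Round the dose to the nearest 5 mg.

75 mg

CrCl = (140 − 31) × 89 / (72 × 2.99) = 9701.0 / 215.28 ≈ 45.1 mL/min
CrCl ≈ 45 mL/min → bracket 25–79 mL/min.
75% of 100 mg = 75 mg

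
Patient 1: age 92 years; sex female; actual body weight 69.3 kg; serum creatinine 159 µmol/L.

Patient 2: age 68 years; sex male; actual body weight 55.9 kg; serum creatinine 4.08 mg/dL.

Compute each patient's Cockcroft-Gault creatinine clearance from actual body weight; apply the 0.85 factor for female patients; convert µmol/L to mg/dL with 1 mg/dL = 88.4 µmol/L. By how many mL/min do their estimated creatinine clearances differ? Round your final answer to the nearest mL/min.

8 mL/min

Patient 1: SCr = 159 / 88.4 = 1.799 mg/dL
Patient 1: CrCl = (140 − 92) × 69.3 / (72 × 1.799) × 0.85 = 3326.4 / 129.53 × 0.85 ≈ 21.8 mL/min
Patient 2: CrCl = (140 − 68) × 55.9 / (72 × 4.08) = 4024.8 / 293.76 ≈ 13.7 mL/min
|21.8 − 13.7| = 8.1 mL/min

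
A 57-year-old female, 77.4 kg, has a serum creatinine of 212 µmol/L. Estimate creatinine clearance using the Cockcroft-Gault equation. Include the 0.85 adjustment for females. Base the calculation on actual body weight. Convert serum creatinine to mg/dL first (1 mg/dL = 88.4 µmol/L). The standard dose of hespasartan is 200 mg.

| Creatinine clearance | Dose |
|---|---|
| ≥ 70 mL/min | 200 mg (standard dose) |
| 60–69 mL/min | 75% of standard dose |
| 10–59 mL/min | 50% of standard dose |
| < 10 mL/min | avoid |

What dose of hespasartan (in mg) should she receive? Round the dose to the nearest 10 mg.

SCr = 212 / 88.4 = 2.398 mg/dL
CrCl = (140 − 57) × 77.4 / (72 × 2.398) × 0.85 = 6424.2 / 172.66 × 0.85 ≈ 31.6 mL/min
CrCl ≈ 32 mL/min → bracket 10–59 mL/min.
50% of 200 mg = 100 mg

100 mg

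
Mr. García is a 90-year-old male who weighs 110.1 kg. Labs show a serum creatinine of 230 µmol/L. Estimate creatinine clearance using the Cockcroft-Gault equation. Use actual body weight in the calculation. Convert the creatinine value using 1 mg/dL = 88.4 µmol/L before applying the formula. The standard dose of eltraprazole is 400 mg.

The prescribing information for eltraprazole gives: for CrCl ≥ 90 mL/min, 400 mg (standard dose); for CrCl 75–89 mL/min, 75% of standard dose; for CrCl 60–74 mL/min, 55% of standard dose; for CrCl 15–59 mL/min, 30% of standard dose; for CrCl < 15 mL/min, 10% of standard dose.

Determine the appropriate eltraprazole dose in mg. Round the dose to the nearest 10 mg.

120 mg

SCr = 230 / 88.4 = 2.602 mg/dL
CrCl = (140 − 90) × 110.1 / (72 × 2.602) = 5505.0 / 187.34 ≈ 29.4 mL/min
CrCl ≈ 29 mL/min → bracket 15–59 mL/min.
30% of 400 mg = 120 mg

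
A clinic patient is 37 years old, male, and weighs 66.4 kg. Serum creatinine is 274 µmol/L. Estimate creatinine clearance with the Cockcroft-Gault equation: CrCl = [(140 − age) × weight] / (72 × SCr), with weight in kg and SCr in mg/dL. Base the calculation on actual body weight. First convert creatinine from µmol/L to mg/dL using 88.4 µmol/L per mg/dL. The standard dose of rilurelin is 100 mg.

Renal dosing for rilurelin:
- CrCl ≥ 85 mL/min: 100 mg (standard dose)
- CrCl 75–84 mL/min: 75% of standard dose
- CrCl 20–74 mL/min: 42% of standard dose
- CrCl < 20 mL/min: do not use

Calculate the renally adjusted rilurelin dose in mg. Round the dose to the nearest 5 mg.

SCr = 274 / 88.4 = 3.1 mg/dL
CrCl = (140 − 37) × 66.4 / (72 × 3.1) = 6839.2 / 223.20 ≈ 30.6 mL/min
CrCl ≈ 31 mL/min → bracket 20–74 mL/min.
42% of 100 mg = 42 mg → 40 mg

40 mg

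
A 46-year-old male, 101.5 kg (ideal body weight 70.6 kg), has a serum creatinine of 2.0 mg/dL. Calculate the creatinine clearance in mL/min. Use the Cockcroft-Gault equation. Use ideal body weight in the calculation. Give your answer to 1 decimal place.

CrCl = (140 − 46) × 70.6 / (72 × 2) = 6636.4 / 144.00 ≈ 46.1 mL/min

46.1 mL/min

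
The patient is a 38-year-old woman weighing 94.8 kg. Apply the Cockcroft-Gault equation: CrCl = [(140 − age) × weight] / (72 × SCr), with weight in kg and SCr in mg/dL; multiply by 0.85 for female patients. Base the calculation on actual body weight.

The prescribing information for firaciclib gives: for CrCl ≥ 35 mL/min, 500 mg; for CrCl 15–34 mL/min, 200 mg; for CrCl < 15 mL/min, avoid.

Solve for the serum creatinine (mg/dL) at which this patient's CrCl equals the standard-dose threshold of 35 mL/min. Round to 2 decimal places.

3.26 mg/dL

Standard dose requires CrCl ≥ 35 mL/min.
Set (140 − 38) × 94.8 × 0.85 / (72 × SCr) = 35
SCr = (140 − 38) × 94.8 × 0.85 / (72 × 35) = 3.262 mg/dL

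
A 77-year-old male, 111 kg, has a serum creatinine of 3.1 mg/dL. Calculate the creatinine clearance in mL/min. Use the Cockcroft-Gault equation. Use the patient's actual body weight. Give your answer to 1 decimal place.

31.3 mL/min

CrCl = (140 − 77) × 111 / (72 × 3.1) = 6993.0 / 223.20 ≈ 31.3 mL/min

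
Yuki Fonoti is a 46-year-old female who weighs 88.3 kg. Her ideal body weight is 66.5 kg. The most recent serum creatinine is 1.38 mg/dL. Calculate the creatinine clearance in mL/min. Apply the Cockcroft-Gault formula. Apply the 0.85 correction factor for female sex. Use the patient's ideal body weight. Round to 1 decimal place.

CrCl = (140 − 46) × 66.5 / (72 × 1.38) × 0.85 = 6251.0 / 99.36 × 0.85 ≈ 53.5 mL/min

53.5 mL/min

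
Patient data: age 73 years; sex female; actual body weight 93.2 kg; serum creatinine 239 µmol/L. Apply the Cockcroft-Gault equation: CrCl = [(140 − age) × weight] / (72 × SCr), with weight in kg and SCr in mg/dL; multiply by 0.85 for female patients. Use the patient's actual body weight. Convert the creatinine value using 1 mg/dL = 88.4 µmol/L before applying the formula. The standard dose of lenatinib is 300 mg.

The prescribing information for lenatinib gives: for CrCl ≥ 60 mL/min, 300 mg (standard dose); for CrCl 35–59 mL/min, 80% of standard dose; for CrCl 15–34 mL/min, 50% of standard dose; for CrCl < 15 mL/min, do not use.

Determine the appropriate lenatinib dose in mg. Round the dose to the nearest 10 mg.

SCr = 239 / 88.4 = 2.704 mg/dL
CrCl = (140 − 73) × 93.2 / (72 × 2.704) × 0.85 = 6244.4 / 194.69 × 0.85 ≈ 27.3 mL/min
CrCl ≈ 27 mL/min → bracket 15–34 mL/min.
50% of 300 mg = 150 mg

150 mg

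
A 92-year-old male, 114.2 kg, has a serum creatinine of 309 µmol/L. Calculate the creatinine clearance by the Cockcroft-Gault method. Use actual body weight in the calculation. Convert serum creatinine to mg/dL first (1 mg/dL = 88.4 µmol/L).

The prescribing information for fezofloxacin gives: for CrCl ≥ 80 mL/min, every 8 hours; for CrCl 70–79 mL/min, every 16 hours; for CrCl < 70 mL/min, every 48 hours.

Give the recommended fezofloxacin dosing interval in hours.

SCr = 309 / 88.4 = 3.495 mg/dL
CrCl = (140 − 92) × 114.2 / (72 × 3.495) = 5481.6 / 251.64 ≈ 21.8 mL/min
CrCl ≈ 22 mL/min → bracket < 70 mL/min → every 48 hours.

every 48 hours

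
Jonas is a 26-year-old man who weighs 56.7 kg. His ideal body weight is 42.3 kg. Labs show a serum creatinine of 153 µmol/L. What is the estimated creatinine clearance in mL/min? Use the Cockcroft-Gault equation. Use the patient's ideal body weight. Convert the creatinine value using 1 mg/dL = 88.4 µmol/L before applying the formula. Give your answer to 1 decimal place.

38.7 mL/min

SCr = 153 / 88.4 = 1.731 mg/dL
CrCl = (140 − 26) × 42.3 / (72 × 1.731) = 4822.2 / 124.63 ≈ 38.7 mL/min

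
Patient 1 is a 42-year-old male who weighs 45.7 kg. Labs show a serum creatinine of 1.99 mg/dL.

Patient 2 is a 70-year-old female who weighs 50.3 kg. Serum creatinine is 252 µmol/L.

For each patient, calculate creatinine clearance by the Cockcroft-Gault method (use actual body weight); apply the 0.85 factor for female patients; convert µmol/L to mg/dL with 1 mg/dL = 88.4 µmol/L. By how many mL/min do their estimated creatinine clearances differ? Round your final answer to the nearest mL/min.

Patient 1: CrCl = (140 − 42) × 45.7 / (72 × 1.99) = 4478.6 / 143.28 ≈ 31.3 mL/min
Patient 2: SCr = 252 / 88.4 = 2.851 mg/dL
Patient 2: CrCl = (140 − 70) × 50.3 / (72 × 2.851) × 0.85 = 3521.0 / 205.27 × 0.85 ≈ 14.6 mL/min
|31.3 − 14.6| = 16.7 mL/min

17 mL/min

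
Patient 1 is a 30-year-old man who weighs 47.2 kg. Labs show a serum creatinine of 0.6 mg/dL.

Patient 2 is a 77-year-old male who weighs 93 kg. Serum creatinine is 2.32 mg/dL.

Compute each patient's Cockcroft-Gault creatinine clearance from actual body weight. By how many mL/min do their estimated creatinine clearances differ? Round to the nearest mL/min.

Patient 1: CrCl = (140 − 30) × 47.2 / (72 × 0.6) = 5192.0 / 43.20 ≈ 120.2 mL/min
Patient 2: CrCl = (140 − 77) × 93 / (72 × 2.32) = 5859.0 / 167.04 ≈ 35.1 mL/min
|120.2 − 35.1| = 85.1 mL/min

85 mL/min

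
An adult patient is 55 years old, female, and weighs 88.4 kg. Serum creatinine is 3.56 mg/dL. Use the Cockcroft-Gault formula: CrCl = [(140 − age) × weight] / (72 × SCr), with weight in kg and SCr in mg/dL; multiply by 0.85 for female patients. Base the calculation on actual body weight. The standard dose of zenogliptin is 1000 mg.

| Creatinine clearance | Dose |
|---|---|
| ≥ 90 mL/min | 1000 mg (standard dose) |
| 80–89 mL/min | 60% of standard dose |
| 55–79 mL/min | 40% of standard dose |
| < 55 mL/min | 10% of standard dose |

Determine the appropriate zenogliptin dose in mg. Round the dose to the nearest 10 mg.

CrCl = (140 − 55) × 88.4 / (72 × 3.56) × 0.85 = 7514.0 / 256.32 × 0.85 ≈ 24.9 mL/min
CrCl ≈ 25 mL/min → bracket < 55 mL/min.
10% of 1000 mg = 100 mg

100 mg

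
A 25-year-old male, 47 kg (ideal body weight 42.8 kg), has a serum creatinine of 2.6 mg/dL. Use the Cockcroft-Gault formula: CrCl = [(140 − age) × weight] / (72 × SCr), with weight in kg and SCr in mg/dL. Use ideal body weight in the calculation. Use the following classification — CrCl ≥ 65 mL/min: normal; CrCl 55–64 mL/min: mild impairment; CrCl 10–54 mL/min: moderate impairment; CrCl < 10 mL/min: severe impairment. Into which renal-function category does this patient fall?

CrCl = (140 − 25) × 42.8 / (72 × 2.6) = 4922.0 / 187.20 ≈ 26.3 mL/min
26 mL/min falls in the 'moderate impairment' range.

moderate impairment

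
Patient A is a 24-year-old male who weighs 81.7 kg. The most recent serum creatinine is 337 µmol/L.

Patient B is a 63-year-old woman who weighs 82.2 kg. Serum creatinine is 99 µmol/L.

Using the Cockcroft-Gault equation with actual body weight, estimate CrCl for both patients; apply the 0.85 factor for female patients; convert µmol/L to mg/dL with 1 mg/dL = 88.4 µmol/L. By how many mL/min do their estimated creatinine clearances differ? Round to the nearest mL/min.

32 mL/min

Patient A: SCr = 337 / 88.4 = 3.812 mg/dL
Patient A: CrCl = (140 − 24) × 81.7 / (72 × 3.812) = 9477.2 / 274.46 ≈ 34.5 mL/min
Patient B: SCr = 99 / 88.4 = 1.12 mg/dL
Patient B: CrCl = (140 − 63) × 82.2 / (72 × 1.12) × 0.85 = 6329.4 / 80.64 × 0.85 ≈ 66.7 mL/min
|34.5 − 66.7| = 32.2 mL/min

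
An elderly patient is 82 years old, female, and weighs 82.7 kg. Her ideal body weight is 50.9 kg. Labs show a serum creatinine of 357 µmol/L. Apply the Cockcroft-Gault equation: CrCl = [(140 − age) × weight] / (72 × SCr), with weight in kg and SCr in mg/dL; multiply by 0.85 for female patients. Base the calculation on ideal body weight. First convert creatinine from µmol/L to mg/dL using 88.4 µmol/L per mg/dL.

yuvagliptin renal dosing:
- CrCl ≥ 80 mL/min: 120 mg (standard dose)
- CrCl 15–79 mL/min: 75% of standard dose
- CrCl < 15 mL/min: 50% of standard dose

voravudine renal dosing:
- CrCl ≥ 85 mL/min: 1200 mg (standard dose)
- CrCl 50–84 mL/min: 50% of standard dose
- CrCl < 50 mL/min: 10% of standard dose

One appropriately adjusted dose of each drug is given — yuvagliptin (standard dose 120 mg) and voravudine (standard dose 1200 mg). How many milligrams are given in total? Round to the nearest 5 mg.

180 mg

SCr = 357 / 88.4 = 4.038 mg/dL
CrCl = (140 − 82) × 50.9 / (72 × 4.038) × 0.85 = 2952.2 / 290.74 × 0.85 ≈ 8.6 mL/min
CrCl ≈ 9 mL/min.
yuvagliptin: < 15 mL/min → 50% of 120 mg = 60 mg.
voravudine: < 50 mL/min → 10% of 1200 mg = 120 mg.
Total = 60 + 120 = 180 mg.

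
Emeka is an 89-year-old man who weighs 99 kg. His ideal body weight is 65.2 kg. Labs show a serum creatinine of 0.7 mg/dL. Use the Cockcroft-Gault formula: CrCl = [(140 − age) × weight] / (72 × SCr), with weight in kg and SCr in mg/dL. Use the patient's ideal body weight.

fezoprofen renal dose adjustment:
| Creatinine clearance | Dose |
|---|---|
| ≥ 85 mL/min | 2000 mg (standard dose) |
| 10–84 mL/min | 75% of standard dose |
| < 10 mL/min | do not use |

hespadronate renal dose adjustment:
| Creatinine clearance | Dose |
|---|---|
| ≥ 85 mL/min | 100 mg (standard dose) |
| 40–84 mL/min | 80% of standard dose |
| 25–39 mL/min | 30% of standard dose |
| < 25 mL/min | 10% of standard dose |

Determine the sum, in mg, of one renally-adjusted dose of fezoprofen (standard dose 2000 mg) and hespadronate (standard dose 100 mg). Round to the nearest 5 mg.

CrCl = (140 − 89) × 65.2 / (72 × 0.7) = 3325.2 / 50.40 ≈ 66.0 mL/min
CrCl ≈ 66 mL/min.
fezoprofen: 10–84 mL/min → 75% of 2000 mg = 1500 mg.
hespadronate: 40–84 mL/min → 80% of 100 mg = 80 mg.
Total = 1500 + 80 = 1580 mg.

1580 mg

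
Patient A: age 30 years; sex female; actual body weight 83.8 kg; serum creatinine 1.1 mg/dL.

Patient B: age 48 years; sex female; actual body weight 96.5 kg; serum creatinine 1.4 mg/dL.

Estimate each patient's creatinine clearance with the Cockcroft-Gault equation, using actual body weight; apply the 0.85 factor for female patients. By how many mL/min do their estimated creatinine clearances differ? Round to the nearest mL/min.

Patient A: CrCl = (140 − 30) × 83.8 / (72 × 1.1) × 0.85 = 9218.0 / 79.20 × 0.85 ≈ 98.9 mL/min
Patient B: CrCl = (140 − 48) × 96.5 / (72 × 1.4) × 0.85 = 8878.0 / 100.80 × 0.85 ≈ 74.9 mL/min
|98.9 − 74.9| = 24.0 mL/min

24 mL/min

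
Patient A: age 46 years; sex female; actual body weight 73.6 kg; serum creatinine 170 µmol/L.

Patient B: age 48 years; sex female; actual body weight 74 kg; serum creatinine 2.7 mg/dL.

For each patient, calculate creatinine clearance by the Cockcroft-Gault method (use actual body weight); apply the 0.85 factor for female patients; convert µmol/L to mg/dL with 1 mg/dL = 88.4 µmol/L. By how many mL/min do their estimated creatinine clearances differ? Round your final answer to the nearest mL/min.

13 mL/min

Patient A: SCr = 170 / 88.4 = 1.923 mg/dL
Patient A: CrCl = (140 − 46) × 73.6 / (72 × 1.923) × 0.85 = 6918.4 / 138.46 × 0.85 ≈ 42.5 mL/min
Patient B: CrCl = (140 − 48) × 74 / (72 × 2.7) × 0.85 = 6808.0 / 194.40 × 0.85 ≈ 29.8 mL/min
|42.5 − 29.8| = 12.7 mL/min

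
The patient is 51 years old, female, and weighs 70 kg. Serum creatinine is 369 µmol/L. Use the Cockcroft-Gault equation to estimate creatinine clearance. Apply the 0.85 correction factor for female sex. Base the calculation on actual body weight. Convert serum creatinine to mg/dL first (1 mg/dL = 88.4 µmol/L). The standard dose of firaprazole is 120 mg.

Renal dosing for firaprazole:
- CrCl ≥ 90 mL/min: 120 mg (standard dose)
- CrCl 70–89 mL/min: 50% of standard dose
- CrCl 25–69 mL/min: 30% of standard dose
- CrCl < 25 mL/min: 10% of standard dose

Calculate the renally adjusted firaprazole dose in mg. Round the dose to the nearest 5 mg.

10 mg

SCr = 369 / 88.4 = 4.174 mg/dL
CrCl = (140 − 51) × 70 / (72 × 4.174) × 0.85 = 6230.0 / 300.53 × 0.85 ≈ 17.6 mL/min
CrCl ≈ 18 mL/min → bracket < 25 mL/min.
10% of 120 mg = 12 mg → 10 mg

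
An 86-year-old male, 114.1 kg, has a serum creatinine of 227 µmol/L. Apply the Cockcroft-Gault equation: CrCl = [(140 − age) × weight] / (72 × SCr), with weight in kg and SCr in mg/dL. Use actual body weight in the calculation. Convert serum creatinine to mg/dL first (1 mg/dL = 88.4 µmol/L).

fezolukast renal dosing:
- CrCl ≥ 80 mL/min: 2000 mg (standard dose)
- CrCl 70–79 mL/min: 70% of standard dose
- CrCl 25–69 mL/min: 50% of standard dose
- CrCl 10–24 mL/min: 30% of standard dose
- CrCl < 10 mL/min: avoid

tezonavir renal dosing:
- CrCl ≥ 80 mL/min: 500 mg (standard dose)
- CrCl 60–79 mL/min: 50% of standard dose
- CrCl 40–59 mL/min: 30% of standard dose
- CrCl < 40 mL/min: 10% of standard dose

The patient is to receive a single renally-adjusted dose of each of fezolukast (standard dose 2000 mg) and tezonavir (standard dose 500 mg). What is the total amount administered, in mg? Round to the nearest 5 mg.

1050 mg

SCr = 227 / 88.4 = 2.568 mg/dL
CrCl = (140 − 86) × 114.1 / (72 × 2.568) = 6161.4 / 184.90 ≈ 33.3 mL/min
CrCl ≈ 33 mL/min.
fezolukast: 25–69 mL/min → 50% of 2000 mg = 1000 mg.
tezonavir: < 40 mL/min → 10% of 500 mg = 50 mg.
Total = 1000 + 50 = 1050 mg.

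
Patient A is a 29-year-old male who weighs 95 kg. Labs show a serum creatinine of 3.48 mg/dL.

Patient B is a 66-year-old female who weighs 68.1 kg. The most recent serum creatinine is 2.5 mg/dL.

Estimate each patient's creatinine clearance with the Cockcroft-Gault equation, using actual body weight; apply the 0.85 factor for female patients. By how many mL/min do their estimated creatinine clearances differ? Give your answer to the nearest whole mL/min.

Patient A: CrCl = (140 − 29) × 95 / (72 × 3.48) = 10545.0 / 250.56 ≈ 42.1 mL/min
Patient B: CrCl = (140 − 66) × 68.1 / (72 × 2.5) × 0.85 = 5039.4 / 180.00 × 0.85 ≈ 23.8 mL/min
|42.1 − 23.8| = 18.3 mL/min

18 mL/min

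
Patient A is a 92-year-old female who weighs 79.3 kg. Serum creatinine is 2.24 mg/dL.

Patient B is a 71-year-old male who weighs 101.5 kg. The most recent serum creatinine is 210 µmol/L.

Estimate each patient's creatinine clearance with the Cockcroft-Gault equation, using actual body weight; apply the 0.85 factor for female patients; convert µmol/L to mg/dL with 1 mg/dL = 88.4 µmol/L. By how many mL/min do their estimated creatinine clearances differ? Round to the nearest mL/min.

Patient A: CrCl = (140 − 92) × 79.3 / (72 × 2.24) × 0.85 = 3806.4 / 161.28 × 0.85 ≈ 20.1 mL/min
Patient B: SCr = 210 / 88.4 = 2.376 mg/dL
Patient B: CrCl = (140 − 71) × 101.5 / (72 × 2.376) = 7003.5 / 171.07 ≈ 40.9 mL/min
|20.1 − 40.9| = 20.8 mL/min

21 mL/min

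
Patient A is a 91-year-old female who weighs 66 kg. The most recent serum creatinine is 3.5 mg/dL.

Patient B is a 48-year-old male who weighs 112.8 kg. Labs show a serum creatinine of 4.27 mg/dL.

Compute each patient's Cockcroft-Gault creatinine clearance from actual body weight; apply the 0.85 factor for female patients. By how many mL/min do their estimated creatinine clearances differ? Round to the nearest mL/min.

Patient A: CrCl = (140 − 91) × 66 / (72 × 3.5) × 0.85 = 3234.0 / 252.00 × 0.85 ≈ 10.9 mL/min
Patient B: CrCl = (140 − 48) × 112.8 / (72 × 4.27) = 10377.6 / 307.44 ≈ 33.8 mL/min
|10.9 − 33.8| = 22.9 mL/min

23 mL/min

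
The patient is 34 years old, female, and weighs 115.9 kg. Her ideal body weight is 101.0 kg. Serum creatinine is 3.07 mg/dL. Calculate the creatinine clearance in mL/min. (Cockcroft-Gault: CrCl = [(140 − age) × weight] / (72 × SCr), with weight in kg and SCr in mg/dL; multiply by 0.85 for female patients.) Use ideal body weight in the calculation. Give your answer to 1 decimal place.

CrCl = (140 − 34) × 101 / (72 × 3.07) × 0.85 = 10706.0 / 221.04 × 0.85 ≈ 41.2 mL/min

41.2 mL/min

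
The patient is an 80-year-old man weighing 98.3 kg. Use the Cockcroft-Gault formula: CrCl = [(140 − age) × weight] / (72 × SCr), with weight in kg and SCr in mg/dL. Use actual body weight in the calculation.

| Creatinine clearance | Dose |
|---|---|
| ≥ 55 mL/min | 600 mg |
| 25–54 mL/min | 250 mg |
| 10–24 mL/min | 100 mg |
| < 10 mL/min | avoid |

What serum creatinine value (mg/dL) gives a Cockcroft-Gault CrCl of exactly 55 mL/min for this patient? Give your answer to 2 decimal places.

Standard dose requires CrCl ≥ 55 mL/min.
Set (140 − 80) × 98.3 / (72 × SCr) = 55
SCr = (140 − 80) × 98.3 / (72 × 55) = 1.489 mg/dL

1.49 mg/dL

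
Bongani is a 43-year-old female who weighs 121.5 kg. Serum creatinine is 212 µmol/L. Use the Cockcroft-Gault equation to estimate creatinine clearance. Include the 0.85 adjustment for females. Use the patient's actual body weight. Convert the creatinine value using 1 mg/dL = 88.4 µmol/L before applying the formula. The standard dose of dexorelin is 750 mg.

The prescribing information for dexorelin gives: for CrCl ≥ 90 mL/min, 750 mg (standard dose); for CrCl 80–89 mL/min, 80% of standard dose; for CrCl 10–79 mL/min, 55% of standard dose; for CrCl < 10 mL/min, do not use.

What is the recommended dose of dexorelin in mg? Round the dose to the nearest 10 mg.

SCr = 212 / 88.4 = 2.398 mg/dL
CrCl = (140 − 43) × 121.5 / (72 × 2.398) × 0.85 = 11785.5 / 172.66 × 0.85 ≈ 58.0 mL/min
CrCl ≈ 58 mL/min → bracket 10–79 mL/min.
55% of 750 mg = 412.5 mg → 410 mg

410 mg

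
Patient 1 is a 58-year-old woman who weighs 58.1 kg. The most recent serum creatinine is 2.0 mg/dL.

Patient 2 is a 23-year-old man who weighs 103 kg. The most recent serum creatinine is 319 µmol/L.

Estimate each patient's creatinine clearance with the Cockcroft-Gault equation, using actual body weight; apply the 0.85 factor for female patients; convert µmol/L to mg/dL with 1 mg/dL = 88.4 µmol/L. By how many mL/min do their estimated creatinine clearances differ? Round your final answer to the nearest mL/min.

Patient 1: CrCl = (140 − 58) × 58.1 / (72 × 2) × 0.85 = 4764.2 / 144.00 × 0.85 ≈ 28.1 mL/min
Patient 2: SCr = 319 / 88.4 = 3.609 mg/dL
Patient 2: CrCl = (140 − 23) × 103 / (72 × 3.609) = 12051.0 / 259.85 ≈ 46.4 mL/min
|28.1 − 46.4| = 18.3 mL/min

18 mL/min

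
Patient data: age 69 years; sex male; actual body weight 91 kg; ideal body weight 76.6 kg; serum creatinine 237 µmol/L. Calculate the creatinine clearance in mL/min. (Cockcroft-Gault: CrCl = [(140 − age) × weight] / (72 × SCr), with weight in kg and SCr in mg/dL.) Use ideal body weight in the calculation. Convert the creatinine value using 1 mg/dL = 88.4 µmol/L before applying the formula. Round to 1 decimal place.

28.2 mL/min

SCr = 237 / 88.4 = 2.681 mg/dL
CrCl = (140 − 69) × 76.6 / (72 × 2.681) = 5438.6 / 193.03 ≈ 28.2 mL/min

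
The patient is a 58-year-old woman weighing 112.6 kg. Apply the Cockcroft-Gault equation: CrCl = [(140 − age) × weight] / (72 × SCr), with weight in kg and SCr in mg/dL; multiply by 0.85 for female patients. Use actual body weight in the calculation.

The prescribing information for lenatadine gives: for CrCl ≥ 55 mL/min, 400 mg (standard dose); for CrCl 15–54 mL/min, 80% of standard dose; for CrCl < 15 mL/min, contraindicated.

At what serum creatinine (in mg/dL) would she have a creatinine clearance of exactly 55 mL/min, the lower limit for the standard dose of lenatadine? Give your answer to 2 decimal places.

Standard dose requires CrCl ≥ 55 mL/min.
Set (140 − 58) × 112.6 × 0.85 / (72 × SCr) = 55
SCr = (140 − 58) × 112.6 × 0.85 / (72 × 55) = 1.982 mg/dL

1.98 mg/dL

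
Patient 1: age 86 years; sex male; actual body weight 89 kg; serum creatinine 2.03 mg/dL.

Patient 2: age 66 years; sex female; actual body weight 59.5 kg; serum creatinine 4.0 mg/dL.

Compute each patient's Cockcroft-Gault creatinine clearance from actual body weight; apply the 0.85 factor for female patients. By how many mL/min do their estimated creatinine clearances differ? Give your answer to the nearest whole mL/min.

20 mL/min

Patient 1: CrCl = (140 − 86) × 89 / (72 × 2.03) = 4806.0 / 146.16 ≈ 32.9 mL/min
Patient 2: CrCl = (140 − 66) × 59.5 / (72 × 4) × 0.85 = 4403.0 / 288.00 × 0.85 ≈ 13.0 mL/min
|32.9 − 13.0| = 19.9 mL/min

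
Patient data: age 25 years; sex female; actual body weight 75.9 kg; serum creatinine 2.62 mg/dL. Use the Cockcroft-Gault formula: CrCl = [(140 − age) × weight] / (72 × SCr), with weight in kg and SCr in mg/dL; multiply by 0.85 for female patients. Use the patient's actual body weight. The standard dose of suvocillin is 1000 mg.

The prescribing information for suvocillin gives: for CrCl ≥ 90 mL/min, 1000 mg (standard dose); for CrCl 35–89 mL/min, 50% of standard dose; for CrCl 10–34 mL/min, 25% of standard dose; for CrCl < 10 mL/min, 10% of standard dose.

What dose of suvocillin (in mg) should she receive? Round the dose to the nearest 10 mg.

CrCl = (140 − 25) × 75.9 / (72 × 2.62) × 0.85 = 8728.5 / 188.64 × 0.85 ≈ 39.3 mL/min
CrCl ≈ 39 mL/min → bracket 35–89 mL/min.
50% of 1000 mg = 500 mg

500 mg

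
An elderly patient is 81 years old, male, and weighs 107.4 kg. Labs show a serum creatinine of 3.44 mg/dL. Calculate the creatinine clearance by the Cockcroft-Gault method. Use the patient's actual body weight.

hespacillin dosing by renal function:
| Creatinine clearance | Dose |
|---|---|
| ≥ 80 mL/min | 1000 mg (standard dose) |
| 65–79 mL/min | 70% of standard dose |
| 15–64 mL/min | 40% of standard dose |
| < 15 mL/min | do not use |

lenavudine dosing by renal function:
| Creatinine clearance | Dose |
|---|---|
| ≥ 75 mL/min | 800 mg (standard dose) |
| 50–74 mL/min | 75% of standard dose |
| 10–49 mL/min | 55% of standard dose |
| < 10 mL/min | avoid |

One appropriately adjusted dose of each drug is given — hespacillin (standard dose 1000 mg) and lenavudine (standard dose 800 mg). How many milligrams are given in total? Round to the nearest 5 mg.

CrCl = (140 − 81) × 107.4 / (72 × 3.44) = 6336.6 / 247.68 ≈ 25.6 mL/min
CrCl ≈ 26 mL/min.
hespacillin: 15–64 mL/min → 40% of 1000 mg = 400 mg.
lenavudine: 10–49 mL/min → 55% of 800 mg = 440 mg.
Total = 400 + 440 = 840 mg.

840 mg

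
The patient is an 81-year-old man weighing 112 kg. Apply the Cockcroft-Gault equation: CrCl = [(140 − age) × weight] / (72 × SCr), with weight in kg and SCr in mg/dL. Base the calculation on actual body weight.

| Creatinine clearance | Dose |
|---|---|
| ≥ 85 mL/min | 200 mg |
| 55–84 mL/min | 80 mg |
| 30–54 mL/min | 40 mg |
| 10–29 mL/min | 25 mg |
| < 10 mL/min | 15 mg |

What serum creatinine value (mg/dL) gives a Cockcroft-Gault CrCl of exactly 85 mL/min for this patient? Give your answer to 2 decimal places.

Standard dose requires CrCl ≥ 85 mL/min.
Set (140 − 81) × 112 / (72 × SCr) = 85
SCr = (140 − 81) × 112 / (72 × 85) = 1.080 mg/dL

1.08 mg/dL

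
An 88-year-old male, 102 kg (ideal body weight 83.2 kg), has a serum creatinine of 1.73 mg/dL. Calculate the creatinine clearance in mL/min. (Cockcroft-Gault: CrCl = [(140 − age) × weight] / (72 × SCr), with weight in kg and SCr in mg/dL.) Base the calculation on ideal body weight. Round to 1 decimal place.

34.7 mL/min

CrCl = (140 − 88) × 83.2 / (72 × 1.73) = 4326.4 / 124.56 ≈ 34.7 mL/min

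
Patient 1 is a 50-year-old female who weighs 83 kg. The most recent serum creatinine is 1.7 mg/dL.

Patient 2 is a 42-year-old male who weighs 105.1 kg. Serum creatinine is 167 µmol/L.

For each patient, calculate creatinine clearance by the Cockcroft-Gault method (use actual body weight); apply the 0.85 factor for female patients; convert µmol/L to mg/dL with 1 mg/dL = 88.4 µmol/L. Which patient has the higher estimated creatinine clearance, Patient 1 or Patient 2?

Patient 2

Patient 1: CrCl = (140 − 50) × 83 / (72 × 1.7) × 0.85 = 7470.0 / 122.40 × 0.85 ≈ 51.9 mL/min
Patient 2: SCr = 167 / 88.4 = 1.889 mg/dL
Patient 2: CrCl = (140 − 42) × 105.1 / (72 × 1.889) = 10299.8 / 136.01 ≈ 75.7 mL/min
51.9 vs 75.7 mL/min → Patient 2 is higher.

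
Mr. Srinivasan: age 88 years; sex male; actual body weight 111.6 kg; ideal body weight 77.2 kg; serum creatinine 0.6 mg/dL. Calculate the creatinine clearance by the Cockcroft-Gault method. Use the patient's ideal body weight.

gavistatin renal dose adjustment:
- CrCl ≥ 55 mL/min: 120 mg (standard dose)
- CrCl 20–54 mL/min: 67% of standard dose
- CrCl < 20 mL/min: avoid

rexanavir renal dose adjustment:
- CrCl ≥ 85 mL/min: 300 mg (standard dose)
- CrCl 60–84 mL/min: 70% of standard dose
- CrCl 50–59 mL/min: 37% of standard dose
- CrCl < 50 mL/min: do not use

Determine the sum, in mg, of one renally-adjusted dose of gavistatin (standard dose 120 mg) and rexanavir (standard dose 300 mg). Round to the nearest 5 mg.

CrCl = (140 − 88) × 77.2 / (72 × 0.6) = 4014.4 / 43.20 ≈ 92.9 mL/min
CrCl ≈ 93 mL/min.
gavistatin: ≥ 55 mL/min → 100% of 120 mg = 120 mg.
rexanavir: ≥ 85 mL/min → 100% of 300 mg = 300 mg.
Total = 120 + 300 = 420 mg.

420 mg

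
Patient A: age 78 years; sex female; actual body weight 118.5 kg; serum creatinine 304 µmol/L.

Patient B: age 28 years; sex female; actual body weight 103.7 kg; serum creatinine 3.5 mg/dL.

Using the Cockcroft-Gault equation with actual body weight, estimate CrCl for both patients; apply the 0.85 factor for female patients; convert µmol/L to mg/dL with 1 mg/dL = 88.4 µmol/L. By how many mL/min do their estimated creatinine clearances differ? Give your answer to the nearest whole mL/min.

Patient A: SCr = 304 / 88.4 = 3.439 mg/dL
Patient A: CrCl = (140 − 78) × 118.5 / (72 × 3.439) × 0.85 = 7347.0 / 247.61 × 0.85 ≈ 25.2 mL/min
Patient B: CrCl = (140 − 28) × 103.7 / (72 × 3.5) × 0.85 = 11614.4 / 252.00 × 0.85 ≈ 39.2 mL/min
|25.2 − 39.2| = 14.0 mL/min

14 mL/min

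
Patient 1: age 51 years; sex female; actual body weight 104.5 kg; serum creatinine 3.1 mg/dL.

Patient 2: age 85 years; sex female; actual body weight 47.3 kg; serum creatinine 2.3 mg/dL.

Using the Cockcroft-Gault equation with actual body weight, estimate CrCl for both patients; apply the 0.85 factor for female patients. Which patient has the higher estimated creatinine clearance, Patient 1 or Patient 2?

Patient 1: CrCl = (140 − 51) × 104.5 / (72 × 3.1) × 0.85 = 9300.5 / 223.20 × 0.85 ≈ 35.4 mL/min
Patient 2: CrCl = (140 − 85) × 47.3 / (72 × 2.3) × 0.85 = 2601.5 / 165.60 × 0.85 ≈ 13.4 mL/min
35.4 vs 13.4 mL/min → Patient 1 is higher.

Patient 1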